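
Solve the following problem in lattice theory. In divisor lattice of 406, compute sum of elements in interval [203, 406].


Interval [203,406] in divisors of 406: [203, 406]
Sum = 609


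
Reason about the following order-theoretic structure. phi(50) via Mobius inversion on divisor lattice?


phi(n) = n * prod_{p|n} (1 - 1/p).
Prime divisors of 50: [2, 5]
phi(50) = 50 * (1 - 1/2) * (1 - 1/5)
phi(50) = 20


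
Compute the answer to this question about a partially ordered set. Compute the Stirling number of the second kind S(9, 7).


S(n,k) = k*S(n-1,k) + S(n-1,k-1).
S(8,7) = 28, S(8,6) = 266
S(9,7) = 7*28 + 266 = 196 + 266
S(9,7) = 462


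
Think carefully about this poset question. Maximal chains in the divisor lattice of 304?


A maximal chain goes from the minimum element to a maximal element via cover relations.
Counting all min-to-max paths in the cover graph.
Total maximal chains: 5


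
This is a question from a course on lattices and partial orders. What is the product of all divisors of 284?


Divisors of 284: [1, 2, 4, 71, 142, 284]
Product = n^(d(n)/2) = 284^(6/2)
Product = 22906304


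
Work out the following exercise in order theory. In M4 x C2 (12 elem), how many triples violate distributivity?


Distributive law: a ^ (b v c) = (a ^ b) v (a ^ c).
Check all 12^3 = 1728 ordered triples (a,b,c).
  e.g. a=(a1,0), b=(a2,0), c=(a3,0): lhs=(a1,0) != rhs=(0,0)
  e.g. a=(a1,0), b=(a2,0), c=(a3,1): lhs=(a1,0) != rhs=(0,0)
Total violating triples: 192


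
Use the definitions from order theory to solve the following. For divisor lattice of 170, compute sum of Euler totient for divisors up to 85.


Divisors of 170 up to 85: [1, 2, 5, 10, 17, 34, 85]
phi values: [1, 1, 4, 4, 16, 16, 64]
Sum = 106


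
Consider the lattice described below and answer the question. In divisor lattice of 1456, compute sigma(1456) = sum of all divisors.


sigma(n) = sum of divisors.
Divisors of 1456: [1, 2, 4, 7, 8, 13, 14, 16, 26, 28, 52, 56, 91, 104, 112, 182, 208, 364, 728, 1456]
Sum = 3472


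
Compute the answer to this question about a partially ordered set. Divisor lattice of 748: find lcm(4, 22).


In a divisor lattice, join = lcm (least common multiple).
gcd(4,22) = 2
lcm(4,22) = 4*22/gcd = 88/2 = 44


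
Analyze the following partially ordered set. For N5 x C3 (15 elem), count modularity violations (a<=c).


Modular law: if a <= c then a v (b ^ c) = (a v b) ^ c.
Check all triples (a,b,c) with a <= c among 15 elements.
  e.g. a=(a,0), b=(c,0), c=(b,0): lhs=(a,0) != rhs=(b,0)
  e.g. a=(a,0), b=(c,1), c=(b,0): lhs=(a,0) != rhs=(b,0)
Total violating triples: 18


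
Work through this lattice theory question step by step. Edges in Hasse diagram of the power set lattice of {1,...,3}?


A cover relation a -< b holds when a < b with no c strictly between.
Cover relations:
  {} -< {1}
  {} -< {2}
  {} -< {3}
  {1} -< {1,2}
  {1} -< {1,3}
  {2} -< {1,2}
  {2} -< {2,3}
  {3} -< {1,3}
  ...4 more
Total: 12


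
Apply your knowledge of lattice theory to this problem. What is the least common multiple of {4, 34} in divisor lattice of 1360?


In a divisor lattice, join = lcm (least common multiple).
Compute lcm iteratively: start with first element, then lcm(current, next).
Elements: [4, 34]
lcm(4,34) = 68
Final lcm = 68


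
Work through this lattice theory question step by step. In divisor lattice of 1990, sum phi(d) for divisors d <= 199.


Divisors of 1990 up to 199: [1, 2, 5, 10, 199]
phi values: [1, 1, 4, 4, 198]
Sum = 208


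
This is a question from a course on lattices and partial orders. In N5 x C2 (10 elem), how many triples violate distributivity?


Distributive law: a ^ (b v c) = (a ^ b) v (a ^ c).
Check all 10^3 = 1000 ordered triples (a,b,c).
  e.g. a=(b,0), b=(a,0), c=(c,0): lhs=(b,0) != rhs=(a,0)
  e.g. a=(b,0), b=(a,0), c=(c,1): lhs=(b,0) != rhs=(a,0)
Total violating triples: 16


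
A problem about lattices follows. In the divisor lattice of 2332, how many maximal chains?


A maximal chain goes from the minimum element to a maximal element via cover relations.
Counting all min-to-max paths in the cover graph.
Total maximal chains: 12


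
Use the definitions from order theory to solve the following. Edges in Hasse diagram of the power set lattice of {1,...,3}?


A cover relation a -< b holds when a < b with no c strictly between.
Cover relations:
  {} -< {1}
  {} -< {2}
  {} -< {3}
  {1} -< {1,2}
  {1} -< {1,3}
  {2} -< {1,2}
  {2} -< {2,3}
  {3} -< {1,3}
  ...4 more
Total: 12


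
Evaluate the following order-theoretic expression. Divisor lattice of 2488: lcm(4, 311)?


Join=lcm.
gcd(4,311)=1
lcm=1244


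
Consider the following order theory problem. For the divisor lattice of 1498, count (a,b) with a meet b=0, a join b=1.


Complement pair (a,b): a meet b = bottom, a join b = top.
Here: gcd(a,b)=1 and lcm(a,b)=1498, i.e. a*b=1498 with a,b coprime.
Pairs found: (1,1498), (2,749), (7,214), (14,107), ... (4 more)
Total ordered pairs: 8


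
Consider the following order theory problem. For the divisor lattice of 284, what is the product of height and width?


Height = length of longest chain minus 1; width = size of largest antichain.
A maximum chain: 1 | 71 | 142 | 284  (height 3).
A maximum antichain: {2, 71}  (width 2).
Product = 3 * 2 = 6


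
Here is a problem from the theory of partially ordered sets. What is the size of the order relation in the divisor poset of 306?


The order relation is {(a,b) : a <= b}, reflexive so it includes (a,a).
Examples: (1,1), (1,102), (1,153), (1,17), (1,18), ...
Total ordered pairs: 54


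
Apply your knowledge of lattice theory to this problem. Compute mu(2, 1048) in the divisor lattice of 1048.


In a divisor lattice, mu(a,b) = mu(b/a) where mu is the classical Mobius function.
b/a = 1048/2 = 524
Prime factorization of 524: primes [2, 131]
524 is not squarefree, so mu(524) = 0


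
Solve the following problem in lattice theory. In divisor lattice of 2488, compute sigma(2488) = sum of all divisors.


sigma(n) = sum of divisors.
Divisors of 2488: [1, 2, 4, 8, 311, 622, 1244, 2488]
Sum = 4680


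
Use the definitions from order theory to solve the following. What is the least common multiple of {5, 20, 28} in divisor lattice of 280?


In a divisor lattice, join = lcm (least common multiple).
Compute lcm iteratively: start with first element, then lcm(current, next).
Elements: [5, 20, 28]
lcm(5,20) = 20
lcm(20,28) = 140
Final lcm = 140


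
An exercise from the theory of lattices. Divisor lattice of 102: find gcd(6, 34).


In a divisor lattice, meet = gcd (greatest common divisor).
By Euclidean algorithm or factoring: gcd(6,34) = 2


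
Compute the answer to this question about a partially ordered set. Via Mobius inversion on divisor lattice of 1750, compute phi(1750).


phi(n) = n * prod_{p|n} (1 - 1/p).
Prime divisors of 1750: [2, 5, 7]
phi(1750) = 1750 * (1 - 1/2) * (1 - 1/5) * (1 - 1/7)
phi(1750) = 600


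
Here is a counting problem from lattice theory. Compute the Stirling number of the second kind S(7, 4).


S(n,k) = k*S(n-1,k) + S(n-1,k-1).
S(6,4) = 65, S(6,3) = 90
S(7,4) = 4*65 + 90 = 260 + 90
S(7,4) = 350


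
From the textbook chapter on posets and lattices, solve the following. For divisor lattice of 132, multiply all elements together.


Divisors of 132: [1, 2, 3, 4, 6, 11, 12, 22, 33, 44, 66, 132]
Product = n^(d(n)/2) = 132^(12/2)
Product = 5289852801024


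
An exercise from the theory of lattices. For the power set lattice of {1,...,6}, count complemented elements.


An element a is complemented if some b has a meet b = bottom, a join b = top.
every subset A has complement S\A, so all elements are complemented.
Complemented elements: {}, {1}, {2}, {3}, {4}, {5}, ... (58 more)
Count: 64


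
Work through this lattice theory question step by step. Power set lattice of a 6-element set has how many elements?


Power set = 2^n.
2^6 = 64


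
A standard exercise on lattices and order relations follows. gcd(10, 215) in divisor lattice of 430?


Meet=gcd.
gcd(10,215)=5


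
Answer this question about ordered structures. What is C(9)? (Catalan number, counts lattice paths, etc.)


C(n) = C(2n, n) / (n+1).
C(18, 9) = 48620
C(9) = 48620 / 10 = 4862


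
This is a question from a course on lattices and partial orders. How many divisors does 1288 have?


Divisors of 1288: [1, 2, 4, 7, 8, 14, 23, 28, 46, 56, 92, 161, 184, 322, 644, 1288]
Count: 16


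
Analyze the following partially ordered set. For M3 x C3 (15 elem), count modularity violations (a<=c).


Modular law: if a <= c then a v (b ^ c) = (a v b) ^ c.
Check all triples (a,b,c) with a <= c among 15 elements.
This lattice is modular (diamonds M_m and their chain-products are modular).
Total violating triples: 0


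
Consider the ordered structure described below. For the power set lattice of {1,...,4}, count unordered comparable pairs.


A comparable pair {a,b} has a < b or b < a in the order.
Count unordered pairs where one element is strictly below the other.
Examples: {{},{1}}, {{},{2}}, {{},{3}}, {{},{4}}, ...
Total comparable pairs: 65


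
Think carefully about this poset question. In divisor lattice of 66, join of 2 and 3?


In a divisor lattice, join = lcm (least common multiple).
gcd(2,3) = 1
lcm(2,3) = 2*3/gcd = 6/1 = 6


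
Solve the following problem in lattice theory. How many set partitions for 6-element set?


B(n) = number of set partitions of an n-element set.
B(n) satisfies the recurrence: B(n+1) = sum_k C(n,k)*B(k).
B(6) = 203


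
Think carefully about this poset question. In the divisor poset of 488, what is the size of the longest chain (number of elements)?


A chain is a totally ordered subset; we count the number of elements in a maximum chain.
Compute, for each element x, the size of the longest chain ending at x:
  1: 1
  2: 2
  61: 2
  4: 3
  8: 4
  122: 3
  ...
A maximum chain: 1 < 2 < 4 < 8 < 488
Number of elements in the longest chain: 5


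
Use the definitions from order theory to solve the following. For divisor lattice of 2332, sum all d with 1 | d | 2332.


Interval [1,2332] in divisors of 2332: [1, 2, 4, 11, 22, 44, 53, 106, 212, 583, 1166, 2332]
Sum = 4536


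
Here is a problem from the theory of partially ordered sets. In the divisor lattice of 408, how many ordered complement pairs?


Complement pair (a,b): a meet b = bottom, a join b = top.
Here: gcd(a,b)=1 and lcm(a,b)=408, i.e. a*b=408 with a,b coprime.
Pairs found: (1,408), (3,136), (8,51), (17,24), ... (4 more)
Total ordered pairs: 8


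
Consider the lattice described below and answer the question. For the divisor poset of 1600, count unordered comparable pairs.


A comparable pair {a,b} has a < b or b < a in the order.
Count unordered pairs where one element is strictly below the other.
Examples: {1,2}, {1,4}, {1,5}, {1,8}, ...
Total comparable pairs: 147


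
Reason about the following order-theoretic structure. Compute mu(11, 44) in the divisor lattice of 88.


In a divisor lattice, mu(a,b) = mu(b/a) where mu is the classical Mobius function.
b/a = 44/11 = 4
Prime factorization of 4: primes [2]
4 is not squarefree, so mu(4) = 0


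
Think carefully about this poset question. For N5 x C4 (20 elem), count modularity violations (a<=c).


Modular law: if a <= c then a v (b ^ c) = (a v b) ^ c.
Check all triples (a,b,c) with a <= c among 20 elements.
  e.g. a=(a,0), b=(c,0), c=(b,0): lhs=(a,0) != rhs=(b,0)
  e.g. a=(a,0), b=(c,1), c=(b,0): lhs=(a,0) != rhs=(b,0)
Total violating triples: 40


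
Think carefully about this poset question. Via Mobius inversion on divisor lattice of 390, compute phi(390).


phi(n) = n * prod_{p|n} (1 - 1/p).
Prime divisors of 390: [2, 3, 5, 13]
phi(390) = 390 * (1 - 1/2) * (1 - 1/3) * (1 - 1/5) * (1 - 1/13)
phi(390) = 96


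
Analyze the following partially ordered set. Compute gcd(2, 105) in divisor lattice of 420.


In a divisor lattice, meet = gcd (greatest common divisor).
By Euclidean algorithm or factoring: gcd(2,105) = 1


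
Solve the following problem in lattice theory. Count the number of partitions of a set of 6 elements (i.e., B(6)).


B(n) = number of set partitions of an n-element set.
B(n) satisfies the recurrence: B(n+1) = sum_k C(n,k)*B(k).
B(6) = 203


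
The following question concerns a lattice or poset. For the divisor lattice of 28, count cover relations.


A cover relation a -< b holds when a < b with no c strictly between.
Cover relations:
  1 -< 2
  1 -< 7
  2 -< 4
  2 -< 14
  4 -< 28
  7 -< 14
  14 -< 28
Total: 7


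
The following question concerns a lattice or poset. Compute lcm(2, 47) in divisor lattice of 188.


In a divisor lattice, join = lcm (least common multiple).
gcd(2,47) = 1
lcm(2,47) = 2*47/gcd = 94/1 = 94


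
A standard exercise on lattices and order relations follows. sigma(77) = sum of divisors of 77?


sigma(n) = sum of divisors.
Divisors of 77: [1, 7, 11, 77]
Sum = 96


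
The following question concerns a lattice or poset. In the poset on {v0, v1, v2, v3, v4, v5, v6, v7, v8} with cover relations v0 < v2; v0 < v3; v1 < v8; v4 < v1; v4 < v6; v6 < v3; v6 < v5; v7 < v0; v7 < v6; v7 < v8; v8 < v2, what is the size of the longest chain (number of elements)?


A chain is a totally ordered subset; we count the number of elements in a maximum chain.
Compute, for each element x, the size of the longest chain ending at x:
  v4: 1
  v7: 1
  v0: 2
  v1: 2
  v6: 2
  v5: 3
  ...
A maximum chain: v4 < v1 < v8 < v2
Number of elements in the longest chain: 4


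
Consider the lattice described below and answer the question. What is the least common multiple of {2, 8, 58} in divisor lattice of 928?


In a divisor lattice, join = lcm (least common multiple).
Compute lcm iteratively: start with first element, then lcm(current, next).
Elements: [2, 8, 58]
lcm(2,8) = 8
lcm(8,58) = 232
Final lcm = 232


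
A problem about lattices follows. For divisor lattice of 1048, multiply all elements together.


Divisors of 1048: [1, 2, 4, 8, 131, 262, 524, 1048]
Product = n^(d(n)/2) = 1048^(8/2)
Product = 1206271676416


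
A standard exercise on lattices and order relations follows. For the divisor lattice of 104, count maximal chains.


A maximal chain goes from the minimum element to a maximal element via cover relations.
Counting all min-to-max paths in the cover graph.
Total maximal chains: 4


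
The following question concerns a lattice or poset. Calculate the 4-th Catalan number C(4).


C(n) = C(2n, n) / (n+1).
C(8, 4) = 70
C(4) = 70 / 5 = 14


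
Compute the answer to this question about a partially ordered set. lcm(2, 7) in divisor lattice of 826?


Join=lcm.
gcd(2,7)=1
lcm=14


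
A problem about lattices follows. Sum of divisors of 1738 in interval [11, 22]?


Interval [11,22] in divisors of 1738: [11, 22]
Sum = 33


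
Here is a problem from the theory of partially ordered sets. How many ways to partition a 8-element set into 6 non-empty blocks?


S(n,k) = k*S(n-1,k) + S(n-1,k-1).
S(7,6) = 21, S(7,5) = 140
S(8,6) = 6*21 + 140 = 126 + 140
S(8,6) = 266


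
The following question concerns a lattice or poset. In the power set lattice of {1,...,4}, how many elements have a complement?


An element a is complemented if some b has a meet b = bottom, a join b = top.
every subset A has complement S\A, so all elements are complemented.
Complemented elements: {}, {1}, {2}, {3}, {4}, {1,2}, ... (10 more)
Count: 16


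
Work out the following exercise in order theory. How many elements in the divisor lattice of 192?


Divisors of 192: [1, 2, 3, 4, 6, 8, 12, 16, 24, 32, 48, 64, 96, 192]
Count: 14


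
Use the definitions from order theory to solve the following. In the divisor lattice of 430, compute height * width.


Height = length of longest chain minus 1; width = size of largest antichain.
A maximum chain: 1 | 43 | 215 | 430  (height 3).
A maximum antichain: {2, 5, 43}  (width 3).
Product = 3 * 3 = 9


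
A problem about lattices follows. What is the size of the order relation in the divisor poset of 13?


The order relation is {(a,b) : a <= b}, reflexive so it includes (a,a).
Examples: (1,1), (1,13), (13,13)
Total ordered pairs: 3


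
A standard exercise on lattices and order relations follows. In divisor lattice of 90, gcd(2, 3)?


Meet=gcd.
gcd(2,3)=1


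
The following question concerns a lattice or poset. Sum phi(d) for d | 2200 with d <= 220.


Divisors of 2200 up to 220: [1, 2, 4, 5, 8, 10, 11, 20, 22, 25, 40, 44, 50, 55, 88, 100, 110, 200, 220]
phi values: [1, 1, 2, 4, 4, 4, 10, 8, 10, 20, 16, 20, 20, 40, 40, 40, 40, 80, 80]
Sum = 440


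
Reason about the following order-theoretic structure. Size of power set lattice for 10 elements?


Power set = 2^n.
2^10 = 1024


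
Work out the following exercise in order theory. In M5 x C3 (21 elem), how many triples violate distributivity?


Distributive law: a ^ (b v c) = (a ^ b) v (a ^ c).
Check all 21^3 = 9261 ordered triples (a,b,c).
  e.g. a=(a1,0), b=(a2,0), c=(a3,0): lhs=(a1,0) != rhs=(0,0)
  e.g. a=(a1,0), b=(a2,0), c=(a3,1): lhs=(a1,0) != rhs=(0,0)
Total violating triples: 1620


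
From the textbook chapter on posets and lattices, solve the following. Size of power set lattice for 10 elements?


Power set = 2^n.
2^10 = 1024


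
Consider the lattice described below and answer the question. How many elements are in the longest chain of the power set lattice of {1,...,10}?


A chain is a totally ordered subset; we count the number of elements in a maximum chain.
Compute, for each element x, the size of the longest chain ending at x:
  {}: 1
  {1}: 2
  {2}: 2
  {3}: 2
  {4}: 2
  {5}: 2
  ...
A maximum chain: {} < {1} < {1,2} < {1,2,3} < {1,2,3,4} < {1,2,3,4,5} < {1,2,3,4,5,6} < {1,2,3,4,5,6,7} < {1,2,3,4,5,6,7,8} < {1,2,3,4,5,6,7,8,9} < {1,2,3,4,5,6,7,8,9,10}
Number of elements in the longest chain: 11


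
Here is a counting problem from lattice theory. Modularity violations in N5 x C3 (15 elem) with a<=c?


Modular law: if a <= c then a v (b ^ c) = (a v b) ^ c.
Check all triples (a,b,c) with a <= c among 15 elements.
  e.g. a=(a,0), b=(c,0), c=(b,0): lhs=(a,0) != rhs=(b,0)
  e.g. a=(a,0), b=(c,1), c=(b,0): lhs=(a,0) != rhs=(b,0)
Total violating triples: 18


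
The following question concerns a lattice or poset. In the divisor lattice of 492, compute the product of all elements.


Divisors of 492: [1, 2, 3, 4, 6, 12, 41, 82, 123, 164, 246, 492]
Product = n^(d(n)/2) = 492^(12/2)
Product = 14183735261958144


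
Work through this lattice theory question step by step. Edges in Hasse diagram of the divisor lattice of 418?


A cover relation a -< b holds when a < b with no c strictly between.
Cover relations:
  1 -< 2
  1 -< 11
  1 -< 19
  2 -< 22
  2 -< 38
  11 -< 22
  11 -< 209
  19 -< 38
  ...4 more
Total: 12


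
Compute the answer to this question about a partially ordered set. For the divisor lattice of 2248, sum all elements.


sigma(n) = sum of divisors.
Divisors of 2248: [1, 2, 4, 8, 281, 562, 1124, 2248]
Sum = 4230


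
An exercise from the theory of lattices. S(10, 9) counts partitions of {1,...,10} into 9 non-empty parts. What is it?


S(n,k) = k*S(n-1,k) + S(n-1,k-1).
S(9,9) = 1, S(9,8) = 36
S(10,9) = 9*1 + 36 = 9 + 36
S(10,9) = 45


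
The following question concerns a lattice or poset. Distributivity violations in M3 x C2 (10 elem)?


Distributive law: a ^ (b v c) = (a ^ b) v (a ^ c).
Check all 10^3 = 1000 ordered triples (a,b,c).
  e.g. a=(a1,0), b=(a2,0), c=(a3,0): lhs=(a1,0) != rhs=(0,0)
  e.g. a=(a1,0), b=(a2,0), c=(a3,1): lhs=(a1,0) != rhs=(0,0)
Total violating triples: 48


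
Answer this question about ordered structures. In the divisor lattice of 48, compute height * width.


Height = length of longest chain minus 1; width = size of largest antichain.
A maximum chain: 1 | 3 | 6 | 12 | 24 | 48  (height 5).
A maximum antichain: {2, 3}  (width 2).
Product = 5 * 2 = 10


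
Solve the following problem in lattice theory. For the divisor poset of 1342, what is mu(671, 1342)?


In a divisor lattice, mu(a,b) = mu(b/a) where mu is the classical Mobius function.
b/a = 1342/671 = 2
Prime factorization of 2: primes [2]
2 is squarefree with 1 prime factor(s), so mu(2) = (-1)^1 = -1


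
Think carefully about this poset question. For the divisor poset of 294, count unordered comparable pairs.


A comparable pair {a,b} has a < b or b < a in the order.
Count unordered pairs where one element is strictly below the other.
Examples: {1,2}, {1,3}, {1,6}, {1,7}, ...
Total comparable pairs: 42


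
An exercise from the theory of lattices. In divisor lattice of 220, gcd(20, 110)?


Meet=gcd.
gcd(20,110)=10


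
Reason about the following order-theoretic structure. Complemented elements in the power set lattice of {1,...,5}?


An element a is complemented if some b has a meet b = bottom, a join b = top.
every subset A has complement S\A, so all elements are complemented.
Complemented elements: {}, {1}, {2}, {3}, {4}, {5}, ... (26 more)
Count: 32


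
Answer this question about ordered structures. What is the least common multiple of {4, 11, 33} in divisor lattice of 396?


In a divisor lattice, join = lcm (least common multiple).
Compute lcm iteratively: start with first element, then lcm(current, next).
Elements: [4, 11, 33]
lcm(4,11) = 44
lcm(44,33) = 132
Final lcm = 132


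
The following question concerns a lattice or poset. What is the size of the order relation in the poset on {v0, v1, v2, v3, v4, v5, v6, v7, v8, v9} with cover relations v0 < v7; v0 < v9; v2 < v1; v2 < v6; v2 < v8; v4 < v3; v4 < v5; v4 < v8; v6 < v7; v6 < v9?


The order relation is {(a,b) : a <= b}, reflexive so it includes (a,a).
Examples: (v0,v0), (v0,v7), (v0,v9), (v1,v1), (v2,v1), ...
Total ordered pairs: 22


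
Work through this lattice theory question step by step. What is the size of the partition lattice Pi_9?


B(n) = number of set partitions of an n-element set.
B(n) satisfies the recurrence: B(n+1) = sum_k C(n,k)*B(k).
B(9) = 21147


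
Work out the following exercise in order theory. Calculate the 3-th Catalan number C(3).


C(n) = C(2n, n) / (n+1).
C(6, 3) = 20
C(3) = 20 / 4 = 5


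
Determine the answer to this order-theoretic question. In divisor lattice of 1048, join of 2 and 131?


In a divisor lattice, join = lcm (least common multiple).
gcd(2,131) = 1
lcm(2,131) = 2*131/gcd = 262/1 = 262


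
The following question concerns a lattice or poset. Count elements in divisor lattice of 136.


Divisors of 136: [1, 2, 4, 8, 17, 34, 68, 136]
Count: 8


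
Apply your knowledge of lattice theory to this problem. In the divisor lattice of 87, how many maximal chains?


A maximal chain goes from the minimum element to a maximal element via cover relations.
Counting all min-to-max paths in the cover graph.
Total maximal chains: 2


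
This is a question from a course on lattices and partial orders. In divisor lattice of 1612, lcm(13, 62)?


Join=lcm.
gcd(13,62)=1
lcm=806


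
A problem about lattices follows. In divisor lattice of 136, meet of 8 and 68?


In a divisor lattice, meet = gcd (greatest common divisor).
By Euclidean algorithm or factoring: gcd(8,68) = 4


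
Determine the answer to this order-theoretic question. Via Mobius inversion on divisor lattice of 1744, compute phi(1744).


phi(n) = n * prod_{p|n} (1 - 1/p).
Prime divisors of 1744: [2, 109]
phi(1744) = 1744 * (1 - 1/2) * (1 - 1/109)
phi(1744) = 864


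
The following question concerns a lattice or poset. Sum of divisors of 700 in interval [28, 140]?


Interval [28,140] in divisors of 700: [28, 140]
Sum = 168


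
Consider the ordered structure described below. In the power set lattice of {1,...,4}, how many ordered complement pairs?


Complement pair (a,b): a meet b = bottom, a join b = top.
Here: A intersect B = {} and A union B = {1,...,4}.
Pairs found: ({},{1,2,3,4}), ({1},{2,3,4}), ({2},{1,3,4}), ({3},{1,2,4}), ... (12 more)
Total ordered pairs: 16


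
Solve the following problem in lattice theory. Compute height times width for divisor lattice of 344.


Height = length of longest chain minus 1; width = size of largest antichain.
A maximum chain: 1 | 43 | 86 | 172 | 344  (height 4).
A maximum antichain: {2, 43}  (width 2).
Product = 4 * 2 = 8


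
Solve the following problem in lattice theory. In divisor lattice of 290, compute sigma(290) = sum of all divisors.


sigma(n) = sum of divisors.
Divisors of 290: [1, 2, 5, 10, 29, 58, 145, 290]
Sum = 540


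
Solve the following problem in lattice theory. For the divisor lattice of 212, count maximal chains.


A maximal chain goes from the minimum element to a maximal element via cover relations.
Counting all min-to-max paths in the cover graph.
Total maximal chains: 3


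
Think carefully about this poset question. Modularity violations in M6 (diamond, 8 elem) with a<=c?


Modular law: if a <= c then a v (b ^ c) = (a v b) ^ c.
Check all triples (a,b,c) with a <= c among 8 elements.
This lattice is modular (diamonds M_m and their chain-products are modular).
Total violating triples: 0


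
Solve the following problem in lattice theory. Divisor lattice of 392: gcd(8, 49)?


Meet=gcd.
gcd(8,49)=1


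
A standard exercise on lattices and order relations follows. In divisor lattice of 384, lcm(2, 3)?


Join=lcm.
gcd(2,3)=1
lcm=6


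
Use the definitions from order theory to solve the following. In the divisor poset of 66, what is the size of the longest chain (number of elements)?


A chain is a totally ordered subset; we count the number of elements in a maximum chain.
Compute, for each element x, the size of the longest chain ending at x:
  1: 1
  2: 2
  3: 2
  11: 2
  6: 3
  22: 3
  ...
A maximum chain: 1 < 2 < 6 < 66
Number of elements in the longest chain: 4


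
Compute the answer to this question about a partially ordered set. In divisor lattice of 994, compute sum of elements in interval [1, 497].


Interval [1,497] in divisors of 994: [1, 7, 71, 497]
Sum = 576


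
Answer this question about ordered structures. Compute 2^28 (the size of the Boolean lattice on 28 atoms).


Power set = 2^n.
2^28 = 268435456


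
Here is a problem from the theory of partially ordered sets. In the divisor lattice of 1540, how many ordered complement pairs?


Complement pair (a,b): a meet b = bottom, a join b = top.
Here: gcd(a,b)=1 and lcm(a,b)=1540, i.e. a*b=1540 with a,b coprime.
Pairs found: (1,1540), (4,385), (5,308), (7,220), ... (12 more)
Total ordered pairs: 16


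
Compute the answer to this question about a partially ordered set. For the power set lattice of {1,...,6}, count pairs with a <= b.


The order relation is {(a,b) : a <= b}, reflexive so it includes (a,a).
Examples: ({},{}), ({},{1,2}), ({},{1,2,3}), ({},{1,2,3,4}), ({},{1,2,3,4,5}), ...
Total ordered pairs: 729


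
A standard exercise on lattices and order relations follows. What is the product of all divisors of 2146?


Divisors of 2146: [1, 2, 29, 37, 58, 74, 1073, 2146]
Product = n^(d(n)/2) = 2146^(8/2)
Product = 21208935459856


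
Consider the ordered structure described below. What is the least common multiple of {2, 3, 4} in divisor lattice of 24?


In a divisor lattice, join = lcm (least common multiple).
Compute lcm iteratively: start with first element, then lcm(current, next).
Elements: [2, 3, 4]
lcm(2,3) = 6
lcm(6,4) = 12
Final lcm = 12


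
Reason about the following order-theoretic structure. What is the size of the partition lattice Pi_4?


B(n) = number of set partitions of an n-element set.
B(n) satisfies the recurrence: B(n+1) = sum_k C(n,k)*B(k).
B(4) = 15


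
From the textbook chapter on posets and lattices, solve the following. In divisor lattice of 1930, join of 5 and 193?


In a divisor lattice, join = lcm (least common multiple).
gcd(5,193) = 1
lcm(5,193) = 5*193/gcd = 965/1 = 965


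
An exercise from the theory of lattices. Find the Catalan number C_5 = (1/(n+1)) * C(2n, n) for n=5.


C(n) = C(2n, n) / (n+1).
C(10, 5) = 252
C(5) = 252 / 6 = 42


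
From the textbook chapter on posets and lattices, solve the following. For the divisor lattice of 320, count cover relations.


A cover relation a -< b holds when a < b with no c strictly between.
Cover relations:
  1 -< 2
  1 -< 5
  2 -< 4
  2 -< 10
  4 -< 8
  4 -< 20
  5 -< 10
  8 -< 16
  ...11 more
Total: 19


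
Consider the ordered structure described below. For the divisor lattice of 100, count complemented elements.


An element a is complemented if some b has a meet b = bottom, a join b = top.
a is complemented iff gcd(a, n/a)=1, i.e. a is a unitary divisor of 100.
Complemented elements: 1, 4, 25, 100
Count: 4


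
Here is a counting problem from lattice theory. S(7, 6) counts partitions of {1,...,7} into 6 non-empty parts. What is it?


S(n,k) = k*S(n-1,k) + S(n-1,k-1).
S(6,6) = 1, S(6,5) = 15
S(7,6) = 6*1 + 15 = 6 + 15
S(7,6) = 21


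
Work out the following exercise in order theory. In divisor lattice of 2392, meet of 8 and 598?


In a divisor lattice, meet = gcd (greatest common divisor).
By Euclidean algorithm or factoring: gcd(8,598) = 2


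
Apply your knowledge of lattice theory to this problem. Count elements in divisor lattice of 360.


Divisors of 360: [1, 2, 3, 4, 5, 6, 8, 9, 10, 12, 15, 18, 20, 24, 30, 36, 40, 45, 60, 72, 90, 120, 180, 360]
Count: 24


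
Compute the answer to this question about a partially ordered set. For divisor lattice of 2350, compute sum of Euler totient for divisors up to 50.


Divisors of 2350 up to 50: [1, 2, 5, 10, 25, 47, 50]
phi values: [1, 1, 4, 4, 20, 46, 20]
Sum = 96


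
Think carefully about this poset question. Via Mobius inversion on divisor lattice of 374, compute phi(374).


phi(n) = n * prod_{p|n} (1 - 1/p).
Prime divisors of 374: [2, 11, 17]
phi(374) = 374 * (1 - 1/2) * (1 - 1/11) * (1 - 1/17)
phi(374) = 160


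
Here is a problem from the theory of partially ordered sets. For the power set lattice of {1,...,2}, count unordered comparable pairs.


A comparable pair {a,b} has a < b or b < a in the order.
Count unordered pairs where one element is strictly below the other.
Examples: {{},{1}}, {{},{2}}, {{},{1,2}}, {{1},{1,2}}, ...
Total comparable pairs: 5


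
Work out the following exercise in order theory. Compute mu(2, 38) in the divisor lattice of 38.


In a divisor lattice, mu(a,b) = mu(b/a) where mu is the classical Mobius function.
b/a = 38/2 = 19
Prime factorization of 19: primes [19]
19 is squarefree with 1 prime factor(s), so mu(19) = (-1)^1 = -1


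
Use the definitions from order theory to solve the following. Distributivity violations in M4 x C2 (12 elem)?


Distributive law: a ^ (b v c) = (a ^ b) v (a ^ c).
Check all 12^3 = 1728 ordered triples (a,b,c).
  e.g. a=(a1,0), b=(a2,0), c=(a3,0): lhs=(a1,0) != rhs=(0,0)
  e.g. a=(a1,0), b=(a2,0), c=(a3,1): lhs=(a1,0) != rhs=(0,0)
Total violating triples: 192


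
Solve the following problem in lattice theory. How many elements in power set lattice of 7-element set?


Power set = 2^n.
2^7 = 128


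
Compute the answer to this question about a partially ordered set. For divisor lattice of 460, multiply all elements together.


Divisors of 460: [1, 2, 4, 5, 10, 20, 23, 46, 92, 115, 230, 460]
Product = n^(d(n)/2) = 460^(12/2)
Product = 9474296896000000


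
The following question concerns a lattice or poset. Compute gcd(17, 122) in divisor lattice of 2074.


In a divisor lattice, meet = gcd (greatest common divisor).
By Euclidean algorithm or factoring: gcd(17,122) = 1


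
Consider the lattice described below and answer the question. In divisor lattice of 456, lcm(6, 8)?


Join=lcm.
gcd(6,8)=2
lcm=24


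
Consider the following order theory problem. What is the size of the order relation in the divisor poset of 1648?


The order relation is {(a,b) : a <= b}, reflexive so it includes (a,a).
Examples: (1,1), (1,103), (1,16), (1,1648), (1,2), ...
Total ordered pairs: 45


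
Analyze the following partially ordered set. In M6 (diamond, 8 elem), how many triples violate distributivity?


Distributive law: a ^ (b v c) = (a ^ b) v (a ^ c).
Check all 8^3 = 512 ordered triples (a,b,c).
  e.g. a=a1, b=a2, c=a3: lhs=a1 != rhs=0
  e.g. a=a1, b=a2, c=a4: lhs=a1 != rhs=0
Total violating triples: 120


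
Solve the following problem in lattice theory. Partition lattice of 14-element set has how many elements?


B(n) = number of set partitions of an n-element set.
B(n) satisfies the recurrence: B(n+1) = sum_k C(n,k)*B(k).
B(14) = 190899322


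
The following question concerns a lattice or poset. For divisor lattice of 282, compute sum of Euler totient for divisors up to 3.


Divisors of 282 up to 3: [1, 2, 3]
phi values: [1, 1, 2]
Sum = 4


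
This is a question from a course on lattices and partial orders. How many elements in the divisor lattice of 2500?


Divisors of 2500: [1, 2, 4, 5, 10, 20, 25, 50, 100, 125, 250, 500, 625, 1250, 2500]
Count: 15


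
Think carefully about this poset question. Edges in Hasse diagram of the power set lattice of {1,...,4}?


A cover relation a -< b holds when a < b with no c strictly between.
Cover relations:
  {} -< {1}
  {} -< {2}
  {} -< {3}
  {} -< {4}
  {1} -< {1,2}
  {1} -< {1,3}
  {1} -< {1,4}
  {2} -< {1,2}
  ...24 more
Total: 32


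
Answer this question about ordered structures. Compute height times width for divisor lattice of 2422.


Height = length of longest chain minus 1; width = size of largest antichain.
A maximum chain: 1 | 173 | 1211 | 2422  (height 3).
A maximum antichain: {2, 7, 173}  (width 3).
Product = 3 * 3 = 9


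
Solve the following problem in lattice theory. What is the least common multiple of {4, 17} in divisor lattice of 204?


In a divisor lattice, join = lcm (least common multiple).
Compute lcm iteratively: start with first element, then lcm(current, next).
Elements: [4, 17]
lcm(4,17) = 68
Final lcm = 68


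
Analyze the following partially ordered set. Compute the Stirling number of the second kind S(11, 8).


S(n,k) = k*S(n-1,k) + S(n-1,k-1).
S(10,8) = 750, S(10,7) = 5880
S(11,8) = 8*750 + 5880 = 6000 + 5880
S(11,8) = 11880


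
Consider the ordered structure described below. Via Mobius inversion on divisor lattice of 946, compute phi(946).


phi(n) = n * prod_{p|n} (1 - 1/p).
Prime divisors of 946: [2, 11, 43]
phi(946) = 946 * (1 - 1/2) * (1 - 1/11) * (1 - 1/43)
phi(946) = 420


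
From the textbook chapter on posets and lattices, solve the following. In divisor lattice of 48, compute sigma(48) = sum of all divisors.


sigma(n) = sum of divisors.
Divisors of 48: [1, 2, 3, 4, 6, 8, 12, 16, 24, 48]
Sum = 124


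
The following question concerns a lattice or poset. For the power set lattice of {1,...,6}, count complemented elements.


An element a is complemented if some b has a meet b = bottom, a join b = top.
every subset A has complement S\A, so all elements are complemented.
Complemented elements: {}, {1}, {2}, {3}, {4}, {5}, ... (58 more)
Count: 64


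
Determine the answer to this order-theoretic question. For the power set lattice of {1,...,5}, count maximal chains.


A maximal chain goes from the minimum element to a maximal element via cover relations.
Counting all min-to-max paths in the cover graph.
Total maximal chains: 120


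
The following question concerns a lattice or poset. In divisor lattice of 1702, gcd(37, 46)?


Meet=gcd.
gcd(37,46)=1


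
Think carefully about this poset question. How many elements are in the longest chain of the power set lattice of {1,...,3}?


A chain is a totally ordered subset; we count the number of elements in a maximum chain.
Compute, for each element x, the size of the longest chain ending at x:
  {}: 1
  {1}: 2
  {2}: 2
  {3}: 2
  {1,2}: 3
  {1,3}: 3
  ...
A maximum chain: {} < {1} < {1,2} < {1,2,3}
Number of elements in the longest chain: 4


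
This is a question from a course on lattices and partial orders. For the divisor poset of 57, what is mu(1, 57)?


In a divisor lattice, mu(a,b) = mu(b/a) where mu is the classical Mobius function.
b/a = 57/1 = 57
Prime factorization of 57: primes [3, 19]
57 is squarefree with 2 prime factor(s), so mu(57) = (-1)^2 = 1


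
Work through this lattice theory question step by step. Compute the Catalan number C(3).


C(n) = C(2n, n) / (n+1).
C(6, 3) = 20
C(3) = 20 / 4 = 5


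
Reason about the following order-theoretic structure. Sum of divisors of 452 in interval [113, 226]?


Interval [113,226] in divisors of 452: [113, 226]
Sum = 339


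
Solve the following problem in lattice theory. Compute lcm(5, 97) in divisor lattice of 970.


In a divisor lattice, join = lcm (least common multiple).
gcd(5,97) = 1
lcm(5,97) = 5*97/gcd = 485/1 = 485


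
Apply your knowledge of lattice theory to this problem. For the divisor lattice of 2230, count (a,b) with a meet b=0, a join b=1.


Complement pair (a,b): a meet b = bottom, a join b = top.
Here: gcd(a,b)=1 and lcm(a,b)=2230, i.e. a*b=2230 with a,b coprime.
Pairs found: (1,2230), (2,1115), (5,446), (10,223), ... (4 more)
Total ordered pairs: 8


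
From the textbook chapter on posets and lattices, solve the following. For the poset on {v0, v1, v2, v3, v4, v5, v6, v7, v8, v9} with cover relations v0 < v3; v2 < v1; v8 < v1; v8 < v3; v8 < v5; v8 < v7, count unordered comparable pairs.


A comparable pair {a,b} has a < b or b < a in the order.
Count unordered pairs where one element is strictly below the other.
Examples: {v0,v3}, {v1,v2}, {v1,v8}, {v3,v8}, ...
Total comparable pairs: 6


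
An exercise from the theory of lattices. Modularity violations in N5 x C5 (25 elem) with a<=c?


Modular law: if a <= c then a v (b ^ c) = (a v b) ^ c.
Check all triples (a,b,c) with a <= c among 25 elements.
  e.g. a=(a,0), b=(c,0), c=(b,0): lhs=(a,0) != rhs=(b,0)
  e.g. a=(a,0), b=(c,1), c=(b,0): lhs=(a,0) != rhs=(b,0)
Total violating triples: 75


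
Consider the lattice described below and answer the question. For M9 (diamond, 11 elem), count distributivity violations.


Distributive law: a ^ (b v c) = (a ^ b) v (a ^ c).
Check all 11^3 = 1331 ordered triples (a,b,c).
  e.g. a=a1, b=a2, c=a3: lhs=a1 != rhs=0
  e.g. a=a1, b=a2, c=a4: lhs=a1 != rhs=0
Total violating triples: 504


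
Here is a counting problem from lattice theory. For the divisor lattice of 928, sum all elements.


sigma(n) = sum of divisors.
Divisors of 928: [1, 2, 4, 8, 16, 29, 32, 58, 116, 232, 464, 928]
Sum = 1890


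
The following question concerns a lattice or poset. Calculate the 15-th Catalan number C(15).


C(n) = C(2n, n) / (n+1).
C(30, 15) = 155117520
C(15) = 155117520 / 16 = 9694845


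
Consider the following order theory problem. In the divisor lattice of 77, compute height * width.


Height = length of longest chain minus 1; width = size of largest antichain.
A maximum chain: 1 | 11 | 77  (height 2).
A maximum antichain: {7, 11}  (width 2).
Product = 2 * 2 = 4


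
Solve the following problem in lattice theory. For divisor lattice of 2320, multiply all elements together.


Divisors of 2320: [1, 2, 4, 5, 8, 10, 16, 20, 29, 40, 58, 80, 116, 145, 232, 290, 464, 580, 1160, 2320]
Product = n^(d(n)/2) = 2320^(20/2)
Product = 4517309520537513613066240000000000


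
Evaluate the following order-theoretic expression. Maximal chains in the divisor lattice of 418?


A maximal chain goes from the minimum element to a maximal element via cover relations.
Counting all min-to-max paths in the cover graph.
Total maximal chains: 6


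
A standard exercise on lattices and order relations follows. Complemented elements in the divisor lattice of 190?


An element a is complemented if some b has a meet b = bottom, a join b = top.
a is complemented iff gcd(a, n/a)=1, i.e. a is a unitary divisor of 190.
Complemented elements: 1, 2, 5, 10, 19, 38, ... (2 more)
Count: 8
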